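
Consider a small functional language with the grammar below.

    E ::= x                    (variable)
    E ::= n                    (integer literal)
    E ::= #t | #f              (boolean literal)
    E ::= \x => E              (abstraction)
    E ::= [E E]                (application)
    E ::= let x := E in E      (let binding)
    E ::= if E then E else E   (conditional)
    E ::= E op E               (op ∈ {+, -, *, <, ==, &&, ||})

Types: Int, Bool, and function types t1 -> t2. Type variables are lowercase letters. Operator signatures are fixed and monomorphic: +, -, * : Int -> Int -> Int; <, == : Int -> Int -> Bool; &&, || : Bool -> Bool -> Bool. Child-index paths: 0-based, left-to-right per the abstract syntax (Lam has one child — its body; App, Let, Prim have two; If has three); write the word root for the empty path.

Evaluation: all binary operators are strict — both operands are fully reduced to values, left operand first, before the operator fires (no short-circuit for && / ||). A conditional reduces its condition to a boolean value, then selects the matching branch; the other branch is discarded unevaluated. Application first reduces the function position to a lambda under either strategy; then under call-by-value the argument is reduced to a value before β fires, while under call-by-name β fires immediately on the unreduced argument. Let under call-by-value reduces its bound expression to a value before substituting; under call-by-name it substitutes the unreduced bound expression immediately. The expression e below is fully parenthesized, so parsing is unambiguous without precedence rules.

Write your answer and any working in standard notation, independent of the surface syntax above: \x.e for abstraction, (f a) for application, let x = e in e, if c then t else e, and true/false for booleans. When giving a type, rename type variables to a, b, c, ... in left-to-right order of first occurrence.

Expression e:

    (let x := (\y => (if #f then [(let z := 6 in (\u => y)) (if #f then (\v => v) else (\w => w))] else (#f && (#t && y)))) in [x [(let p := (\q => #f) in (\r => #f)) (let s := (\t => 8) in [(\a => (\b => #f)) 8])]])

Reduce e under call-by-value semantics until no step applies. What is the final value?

Answer: false

Trace:
step 0: (let x = (\y.(if false then ((let z = 6 in (\u.y)) (if false then (\v.v) else (\w.w))) else (false && (true && y)))) in (x ((let p = (\q.false) in (\r.false)) (let s = (\t.8) in ((\a.(\b.false)) 8)))))
step 1: [let@root] ((\y.(if false then ((let z = 6 in (\u.y)) (if false then (\v.v) else (\w.w))) else (false && (true && y)))) ((let p = (\q.false) in (\r.false)) (let s = (\t.8) in ((\a.(\b.false)) 8))))
step 2: [let@1.0] ((\y.(if false then ((let z = 6 in (\u.y)) (if false then (\v.v) else (\w.w))) else (false && (true && y)))) ((\r.false) (let s = (\t.8) in ((\a.(\b.false)) 8))))
step 3: [let@1.1] ((\y.(if false then ((let z = 6 in (\u.y)) (if false then (\v.v) else (\w.w))) else (false && (true && y)))) ((\r.false) ((\a.(\b.false)) 8)))
step 4: [beta@1.1] ((\y.(if false then ((let z = 6 in (\u.y)) (if false then (\v.v) else (\w.w))) else (false && (true && y)))) ((\r.false) (\b.false)))
step 5: [beta@1] ((\y.(if false then ((let z = 6 in (\u.y)) (if false then (\v.v) else (\w.w))) else (false && (true && y)))) false)
step 6: [beta@root] (if false then ((let z = 6 in (\u.false)) (if false then (\v.v) else (\w.w))) else (false && (true && false)))
step 7: [if@root] (false && (true && false))
step 8: [delta@1] (false && false)
step 9: [delta@root] false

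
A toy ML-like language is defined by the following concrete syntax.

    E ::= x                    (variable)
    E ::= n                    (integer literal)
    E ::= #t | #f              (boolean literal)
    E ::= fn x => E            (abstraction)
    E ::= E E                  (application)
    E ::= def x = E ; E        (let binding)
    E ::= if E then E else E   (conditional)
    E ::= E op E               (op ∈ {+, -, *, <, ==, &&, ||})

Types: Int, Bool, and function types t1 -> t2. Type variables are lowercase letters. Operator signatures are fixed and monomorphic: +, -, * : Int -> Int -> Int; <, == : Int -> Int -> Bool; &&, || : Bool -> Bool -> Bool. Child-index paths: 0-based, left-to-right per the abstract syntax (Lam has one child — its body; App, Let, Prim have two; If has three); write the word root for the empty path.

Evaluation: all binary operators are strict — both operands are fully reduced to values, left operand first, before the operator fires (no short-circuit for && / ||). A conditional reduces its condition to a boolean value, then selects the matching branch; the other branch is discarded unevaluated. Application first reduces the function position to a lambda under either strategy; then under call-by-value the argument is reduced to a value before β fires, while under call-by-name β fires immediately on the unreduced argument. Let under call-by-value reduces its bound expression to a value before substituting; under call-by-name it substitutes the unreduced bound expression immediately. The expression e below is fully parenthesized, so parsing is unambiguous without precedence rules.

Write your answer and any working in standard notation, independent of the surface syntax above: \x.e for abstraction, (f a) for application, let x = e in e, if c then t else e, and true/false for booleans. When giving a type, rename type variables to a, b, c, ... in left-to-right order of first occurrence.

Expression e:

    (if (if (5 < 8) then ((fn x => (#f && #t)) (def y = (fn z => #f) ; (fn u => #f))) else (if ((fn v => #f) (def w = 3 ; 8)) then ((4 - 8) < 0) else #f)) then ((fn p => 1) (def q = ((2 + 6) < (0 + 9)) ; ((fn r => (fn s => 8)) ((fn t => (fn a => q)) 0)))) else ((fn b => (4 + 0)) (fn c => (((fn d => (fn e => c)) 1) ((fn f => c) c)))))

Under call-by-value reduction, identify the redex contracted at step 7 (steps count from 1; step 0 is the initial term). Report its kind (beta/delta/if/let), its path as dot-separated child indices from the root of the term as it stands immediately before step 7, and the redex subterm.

Derivation:
step 0: (if (if (5 < 8) then ((\x.(false && true)) (let y = (\z.false) in (\u.false))) else (if ((\v.false) (let w = 3 in 8)) then ((4 - 8) < 0) else false)) then ((\p.1) (let q = ((2 + 6) < (0 + 9)) in ((\r.(\s.8)) ((\t.(\a.q)) 0)))) else ((\b.(4 + 0)) (\c.(((\d.(\e.c)) 1) ((\f.c) c)))))
step 1: [delta@0.0] (if (if true then ((\x.(false && true)) (let y = (\z.false) in (\u.false))) else (if ((\v.false) (let w = 3 in 8)) then ((4 - 8) < 0) else false)) then ((\p.1) (let q = ((2 + 6) < (0 + 9)) in ((\r.(\s.8)) ((\t.(\a.q)) 0)))) else ((\b.(4 + 0)) (\c.(((\d.(\e.c)) 1) ((\f.c) c)))))
step 2: [if@0] (if ((\x.(false && true)) (let y = (\z.false) in (\u.false))) then ((\p.1) (let q = ((2 + 6) < (0 + 9)) in ((\r.(\s.8)) ((\t.(\a.q)) 0)))) else ((\b.(4 + 0)) (\c.(((\d.(\e.c)) 1) ((\f.c) c)))))
step 3: [let@0.1] (if ((\x.(false && true)) (\u.false)) then ((\p.1) (let q = ((2 + 6) < (0 + 9)) in ((\r.(\s.8)) ((\t.(\a.q)) 0)))) else ((\b.(4 + 0)) (\c.(((\d.(\e.c)) 1) ((\f.c) c)))))
step 4: [beta@0] (if (false && true) then ((\p.1) (let q = ((2 + 6) < (0 + 9)) in ((\r.(\s.8)) ((\t.(\a.q)) 0)))) else ((\b.(4 + 0)) (\c.(((\d.(\e.c)) 1) ((\f.c) c)))))
step 5: [delta@0] (if false then ((\p.1) (let q = ((2 + 6) < (0 + 9)) in ((\r.(\s.8)) ((\t.(\a.q)) 0)))) else ((\b.(4 + 0)) (\c.(((\d.(\e.c)) 1) ((\f.c) c)))))
step 6: [if@root] ((\b.(4 + 0)) (\c.(((\d.(\e.c)) 1) ((\f.c) c))))
step 7: [beta@root] (4 + 0)

Answer: beta at root : ((\b.(4 + 0)) (\c.(((\d.(\e.c)) 1) ((\f.c) c))))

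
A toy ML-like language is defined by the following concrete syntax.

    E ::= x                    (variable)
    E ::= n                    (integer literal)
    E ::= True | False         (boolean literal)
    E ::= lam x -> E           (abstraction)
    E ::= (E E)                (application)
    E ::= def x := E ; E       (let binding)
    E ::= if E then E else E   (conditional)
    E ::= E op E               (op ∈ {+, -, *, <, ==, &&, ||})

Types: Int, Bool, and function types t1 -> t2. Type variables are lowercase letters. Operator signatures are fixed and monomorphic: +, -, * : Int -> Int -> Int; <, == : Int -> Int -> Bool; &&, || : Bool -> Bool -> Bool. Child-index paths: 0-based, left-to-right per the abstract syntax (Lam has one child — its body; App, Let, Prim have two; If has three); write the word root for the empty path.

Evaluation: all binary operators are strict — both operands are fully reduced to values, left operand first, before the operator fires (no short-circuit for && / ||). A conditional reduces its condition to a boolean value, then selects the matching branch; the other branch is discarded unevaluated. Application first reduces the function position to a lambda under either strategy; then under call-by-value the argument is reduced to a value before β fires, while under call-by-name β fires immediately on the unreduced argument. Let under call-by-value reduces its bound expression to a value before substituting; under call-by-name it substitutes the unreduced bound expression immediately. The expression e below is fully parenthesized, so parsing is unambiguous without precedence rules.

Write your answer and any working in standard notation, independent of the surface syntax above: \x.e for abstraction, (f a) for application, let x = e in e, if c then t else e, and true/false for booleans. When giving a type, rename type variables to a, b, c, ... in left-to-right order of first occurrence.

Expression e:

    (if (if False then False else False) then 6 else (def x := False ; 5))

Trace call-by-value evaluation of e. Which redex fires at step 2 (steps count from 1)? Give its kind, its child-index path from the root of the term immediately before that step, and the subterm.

Trace:
step 0: (if (if false then false else false) then 6 else (let x = false in 5))
step 1: [if@0] (if false then 6 else (let x = false in 5))
step 2: [if@root] (let x = false in 5)

Answer: if at root : (if false then 6 else (let x = false in 5))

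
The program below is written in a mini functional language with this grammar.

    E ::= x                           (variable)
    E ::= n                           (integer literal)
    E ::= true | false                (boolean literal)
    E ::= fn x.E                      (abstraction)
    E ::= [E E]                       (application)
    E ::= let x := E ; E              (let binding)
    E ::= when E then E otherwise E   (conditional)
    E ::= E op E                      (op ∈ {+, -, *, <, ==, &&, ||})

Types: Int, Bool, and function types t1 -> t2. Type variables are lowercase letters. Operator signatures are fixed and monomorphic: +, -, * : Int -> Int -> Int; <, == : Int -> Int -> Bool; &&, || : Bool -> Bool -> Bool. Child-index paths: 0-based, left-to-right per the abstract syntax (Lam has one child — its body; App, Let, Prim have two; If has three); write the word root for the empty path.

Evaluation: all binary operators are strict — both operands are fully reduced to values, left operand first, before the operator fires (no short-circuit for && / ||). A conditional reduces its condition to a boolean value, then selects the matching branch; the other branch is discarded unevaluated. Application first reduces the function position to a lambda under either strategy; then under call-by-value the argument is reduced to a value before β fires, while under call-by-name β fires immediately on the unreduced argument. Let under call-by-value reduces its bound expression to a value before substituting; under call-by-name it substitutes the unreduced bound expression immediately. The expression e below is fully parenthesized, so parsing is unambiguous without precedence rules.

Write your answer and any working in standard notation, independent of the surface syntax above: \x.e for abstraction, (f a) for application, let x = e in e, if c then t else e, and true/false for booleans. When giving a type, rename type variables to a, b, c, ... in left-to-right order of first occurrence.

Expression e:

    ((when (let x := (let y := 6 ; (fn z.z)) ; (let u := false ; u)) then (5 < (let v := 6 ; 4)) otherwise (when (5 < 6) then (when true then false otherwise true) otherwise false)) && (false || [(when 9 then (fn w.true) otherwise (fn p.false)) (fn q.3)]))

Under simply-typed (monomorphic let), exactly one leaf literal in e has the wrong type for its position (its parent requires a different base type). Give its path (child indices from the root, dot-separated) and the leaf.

Trace:
let y : Int
z : a
\z._ : a -> a
let x : a -> a
let u : Bool
u : Bool
  unify Bool ~ Bool
  unify Int ~ Int
let v : Int
  unify Int ~ Int
  unify Int ~ Int
  unify Int ~ Int
  unify Bool ~ Bool
  unify Bool ~ Bool
  unify Bool ~ Bool
  unify Bool ~ Bool
  unify Bool ~ Bool
  unify Bool ~ Bool
  unify Bool ~ Bool
  unify Int ~ Bool
  FAIL: mismatch Int ~ Bool

Answer: 1.1.0.0 : 9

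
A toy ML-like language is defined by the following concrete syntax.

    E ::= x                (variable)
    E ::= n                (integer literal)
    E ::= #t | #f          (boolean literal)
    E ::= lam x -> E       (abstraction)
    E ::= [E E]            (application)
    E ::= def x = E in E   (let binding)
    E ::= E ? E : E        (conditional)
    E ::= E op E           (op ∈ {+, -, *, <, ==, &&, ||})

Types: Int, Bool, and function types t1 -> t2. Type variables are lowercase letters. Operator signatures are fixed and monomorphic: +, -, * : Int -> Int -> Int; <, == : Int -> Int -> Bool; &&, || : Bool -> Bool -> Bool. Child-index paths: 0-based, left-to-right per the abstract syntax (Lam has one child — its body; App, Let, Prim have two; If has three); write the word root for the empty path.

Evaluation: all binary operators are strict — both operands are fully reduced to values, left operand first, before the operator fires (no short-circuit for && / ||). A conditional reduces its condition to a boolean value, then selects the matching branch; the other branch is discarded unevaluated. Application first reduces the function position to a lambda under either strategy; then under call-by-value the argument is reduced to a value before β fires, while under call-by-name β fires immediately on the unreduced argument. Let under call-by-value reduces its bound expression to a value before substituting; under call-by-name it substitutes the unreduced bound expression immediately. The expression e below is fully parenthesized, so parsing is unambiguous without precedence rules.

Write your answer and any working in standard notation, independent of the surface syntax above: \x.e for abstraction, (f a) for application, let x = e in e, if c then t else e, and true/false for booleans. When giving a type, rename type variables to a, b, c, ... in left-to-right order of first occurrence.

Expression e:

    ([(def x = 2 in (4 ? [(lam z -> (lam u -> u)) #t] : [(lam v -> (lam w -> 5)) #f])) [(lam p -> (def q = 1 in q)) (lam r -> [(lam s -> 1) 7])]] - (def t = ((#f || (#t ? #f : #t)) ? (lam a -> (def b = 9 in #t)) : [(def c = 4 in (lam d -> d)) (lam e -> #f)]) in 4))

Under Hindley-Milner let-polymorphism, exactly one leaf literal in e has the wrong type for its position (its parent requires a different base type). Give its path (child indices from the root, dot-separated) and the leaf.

Working:
let x : Int
  unify Int ~ Bool
  FAIL: mismatch Int ~ Bool

Answer: 0.0.1.0 : 4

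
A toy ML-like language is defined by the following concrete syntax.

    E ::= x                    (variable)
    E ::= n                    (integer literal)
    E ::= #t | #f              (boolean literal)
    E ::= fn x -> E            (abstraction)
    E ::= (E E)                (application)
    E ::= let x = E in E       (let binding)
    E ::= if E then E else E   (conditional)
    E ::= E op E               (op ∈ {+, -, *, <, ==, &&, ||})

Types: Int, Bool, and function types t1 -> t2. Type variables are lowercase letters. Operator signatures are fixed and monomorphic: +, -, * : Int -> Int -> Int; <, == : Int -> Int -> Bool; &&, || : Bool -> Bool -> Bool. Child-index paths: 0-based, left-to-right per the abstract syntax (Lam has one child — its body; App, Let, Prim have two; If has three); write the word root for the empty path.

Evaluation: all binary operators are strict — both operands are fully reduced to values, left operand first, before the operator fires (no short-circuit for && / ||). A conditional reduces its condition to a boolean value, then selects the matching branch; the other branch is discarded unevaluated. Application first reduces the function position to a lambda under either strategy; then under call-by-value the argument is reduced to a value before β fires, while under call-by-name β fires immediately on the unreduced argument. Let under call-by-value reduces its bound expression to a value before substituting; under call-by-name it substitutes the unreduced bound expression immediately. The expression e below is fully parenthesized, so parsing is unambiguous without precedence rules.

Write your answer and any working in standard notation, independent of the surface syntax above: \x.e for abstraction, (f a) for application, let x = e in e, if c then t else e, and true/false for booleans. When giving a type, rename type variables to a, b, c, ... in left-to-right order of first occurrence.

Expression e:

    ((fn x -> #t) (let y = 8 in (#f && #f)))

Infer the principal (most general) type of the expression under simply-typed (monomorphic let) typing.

Answer: Bool

Trace:
\x._ : a -> Bool
let y : Int
  unify Bool ~ Bool
  unify Bool ~ Bool
  unify a -> Bool ~ Bool -> b
  unify a ~ Bool
  unify Bool ~ b
_ _ : Bool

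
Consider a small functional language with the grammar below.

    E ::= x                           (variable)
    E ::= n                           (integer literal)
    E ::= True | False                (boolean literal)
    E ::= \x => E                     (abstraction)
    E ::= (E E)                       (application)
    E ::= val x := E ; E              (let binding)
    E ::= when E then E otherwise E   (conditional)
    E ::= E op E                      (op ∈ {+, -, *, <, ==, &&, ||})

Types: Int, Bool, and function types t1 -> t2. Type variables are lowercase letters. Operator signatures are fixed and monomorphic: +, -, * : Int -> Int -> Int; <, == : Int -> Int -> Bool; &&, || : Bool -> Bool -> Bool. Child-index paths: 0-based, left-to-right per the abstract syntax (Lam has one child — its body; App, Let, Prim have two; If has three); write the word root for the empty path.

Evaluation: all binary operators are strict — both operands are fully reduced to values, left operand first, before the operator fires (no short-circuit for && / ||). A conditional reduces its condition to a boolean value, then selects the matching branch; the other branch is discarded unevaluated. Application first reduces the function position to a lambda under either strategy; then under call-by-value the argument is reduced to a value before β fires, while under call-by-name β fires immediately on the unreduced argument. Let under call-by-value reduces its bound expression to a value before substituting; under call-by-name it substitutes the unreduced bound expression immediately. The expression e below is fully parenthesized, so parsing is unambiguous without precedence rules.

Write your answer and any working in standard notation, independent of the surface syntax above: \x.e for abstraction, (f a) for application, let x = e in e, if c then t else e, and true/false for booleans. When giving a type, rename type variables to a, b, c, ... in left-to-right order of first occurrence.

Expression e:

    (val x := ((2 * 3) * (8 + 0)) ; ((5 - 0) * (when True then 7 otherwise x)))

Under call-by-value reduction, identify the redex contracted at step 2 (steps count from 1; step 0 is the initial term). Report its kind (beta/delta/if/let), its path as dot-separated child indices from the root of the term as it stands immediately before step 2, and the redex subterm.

Working:
step 0: (let x = ((2 * 3) * (8 + 0)) in ((5 - 0) * (if true then 7 else x)))
step 1: [delta@0.0] (let x = (6 * (8 + 0)) in ((5 - 0) * (if true then 7 else x)))
step 2: [delta@0.1] (let x = (6 * 8) in ((5 - 0) * (if true then 7 else x)))

Answer: delta at 0.1 : (8 + 0)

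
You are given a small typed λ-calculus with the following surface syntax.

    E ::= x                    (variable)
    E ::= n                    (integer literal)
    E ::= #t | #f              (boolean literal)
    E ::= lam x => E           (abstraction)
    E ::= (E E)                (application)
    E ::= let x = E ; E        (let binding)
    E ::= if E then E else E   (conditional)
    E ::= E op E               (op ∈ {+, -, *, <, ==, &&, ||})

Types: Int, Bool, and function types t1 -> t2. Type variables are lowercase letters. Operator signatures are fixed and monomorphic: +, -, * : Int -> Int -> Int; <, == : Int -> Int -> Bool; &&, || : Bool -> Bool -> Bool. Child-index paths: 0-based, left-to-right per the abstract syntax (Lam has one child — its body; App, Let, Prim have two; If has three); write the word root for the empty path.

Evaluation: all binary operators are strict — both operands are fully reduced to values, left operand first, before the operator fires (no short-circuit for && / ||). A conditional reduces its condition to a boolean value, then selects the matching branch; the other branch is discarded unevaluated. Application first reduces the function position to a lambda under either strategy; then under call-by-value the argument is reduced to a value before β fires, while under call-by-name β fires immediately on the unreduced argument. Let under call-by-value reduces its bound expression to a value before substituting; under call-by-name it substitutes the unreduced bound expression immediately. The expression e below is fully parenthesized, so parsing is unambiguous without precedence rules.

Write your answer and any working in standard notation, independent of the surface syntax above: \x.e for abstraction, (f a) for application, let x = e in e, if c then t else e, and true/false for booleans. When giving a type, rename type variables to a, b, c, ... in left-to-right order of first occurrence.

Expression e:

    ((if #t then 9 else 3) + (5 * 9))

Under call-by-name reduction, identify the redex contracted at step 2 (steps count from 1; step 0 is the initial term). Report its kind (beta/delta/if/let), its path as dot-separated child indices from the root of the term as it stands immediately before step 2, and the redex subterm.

Working:
step 0: ((if true then 9 else 3) + (5 * 9))
step 1: [if@0] (9 + (5 * 9))
step 2: [delta@1] (9 + 45)

Answer: delta at 1 : (5 * 9)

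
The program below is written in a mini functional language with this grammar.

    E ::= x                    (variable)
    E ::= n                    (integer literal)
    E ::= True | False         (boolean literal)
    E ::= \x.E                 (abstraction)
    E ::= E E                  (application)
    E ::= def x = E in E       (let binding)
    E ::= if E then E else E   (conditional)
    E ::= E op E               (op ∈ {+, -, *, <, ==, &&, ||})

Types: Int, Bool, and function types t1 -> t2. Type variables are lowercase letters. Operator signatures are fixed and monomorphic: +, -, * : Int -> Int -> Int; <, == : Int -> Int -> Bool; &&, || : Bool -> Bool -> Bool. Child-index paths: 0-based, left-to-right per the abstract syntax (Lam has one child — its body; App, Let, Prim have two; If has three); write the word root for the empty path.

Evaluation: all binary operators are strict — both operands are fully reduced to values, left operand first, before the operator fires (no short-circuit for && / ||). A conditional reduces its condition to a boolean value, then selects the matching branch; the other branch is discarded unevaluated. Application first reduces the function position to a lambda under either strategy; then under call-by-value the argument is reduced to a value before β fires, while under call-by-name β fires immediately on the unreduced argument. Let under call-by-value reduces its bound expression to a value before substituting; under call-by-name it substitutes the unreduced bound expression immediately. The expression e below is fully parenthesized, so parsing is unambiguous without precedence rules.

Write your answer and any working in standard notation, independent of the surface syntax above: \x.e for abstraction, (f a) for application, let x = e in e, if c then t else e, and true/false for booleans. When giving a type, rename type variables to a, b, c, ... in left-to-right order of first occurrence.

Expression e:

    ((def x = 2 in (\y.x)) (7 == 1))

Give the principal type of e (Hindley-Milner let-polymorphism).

Working:
let x : Int
x : Int
\y._ : a -> Int
  unify Int ~ Int
  unify Int ~ Int
  unify a -> Int ~ Bool -> b
  unify a ~ Bool
  unify Int ~ b
_ _ : Int

Answer: Int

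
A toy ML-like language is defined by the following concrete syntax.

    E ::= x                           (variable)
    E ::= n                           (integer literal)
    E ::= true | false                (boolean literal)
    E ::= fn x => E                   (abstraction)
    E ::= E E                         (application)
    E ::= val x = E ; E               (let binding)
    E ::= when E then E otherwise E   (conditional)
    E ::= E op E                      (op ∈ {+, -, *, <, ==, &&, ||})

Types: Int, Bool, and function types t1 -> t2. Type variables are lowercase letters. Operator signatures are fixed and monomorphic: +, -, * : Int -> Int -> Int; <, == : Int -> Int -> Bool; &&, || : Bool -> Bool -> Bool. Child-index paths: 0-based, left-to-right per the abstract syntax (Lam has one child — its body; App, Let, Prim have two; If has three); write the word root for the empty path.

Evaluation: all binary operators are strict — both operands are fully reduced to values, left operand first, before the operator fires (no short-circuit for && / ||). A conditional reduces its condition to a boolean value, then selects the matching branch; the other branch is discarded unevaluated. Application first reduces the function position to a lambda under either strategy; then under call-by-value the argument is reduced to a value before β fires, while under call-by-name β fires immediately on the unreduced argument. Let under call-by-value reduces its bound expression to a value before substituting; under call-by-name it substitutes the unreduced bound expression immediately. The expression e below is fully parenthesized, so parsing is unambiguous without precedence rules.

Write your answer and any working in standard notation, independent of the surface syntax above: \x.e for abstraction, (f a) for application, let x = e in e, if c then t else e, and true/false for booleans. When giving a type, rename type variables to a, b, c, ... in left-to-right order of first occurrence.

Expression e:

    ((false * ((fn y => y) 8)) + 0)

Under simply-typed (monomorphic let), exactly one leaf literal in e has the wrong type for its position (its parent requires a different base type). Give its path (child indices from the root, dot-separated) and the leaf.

Answer: 0.0 : false

Working:
  unify Bool ~ Int
  FAIL: mismatch Bool ~ Int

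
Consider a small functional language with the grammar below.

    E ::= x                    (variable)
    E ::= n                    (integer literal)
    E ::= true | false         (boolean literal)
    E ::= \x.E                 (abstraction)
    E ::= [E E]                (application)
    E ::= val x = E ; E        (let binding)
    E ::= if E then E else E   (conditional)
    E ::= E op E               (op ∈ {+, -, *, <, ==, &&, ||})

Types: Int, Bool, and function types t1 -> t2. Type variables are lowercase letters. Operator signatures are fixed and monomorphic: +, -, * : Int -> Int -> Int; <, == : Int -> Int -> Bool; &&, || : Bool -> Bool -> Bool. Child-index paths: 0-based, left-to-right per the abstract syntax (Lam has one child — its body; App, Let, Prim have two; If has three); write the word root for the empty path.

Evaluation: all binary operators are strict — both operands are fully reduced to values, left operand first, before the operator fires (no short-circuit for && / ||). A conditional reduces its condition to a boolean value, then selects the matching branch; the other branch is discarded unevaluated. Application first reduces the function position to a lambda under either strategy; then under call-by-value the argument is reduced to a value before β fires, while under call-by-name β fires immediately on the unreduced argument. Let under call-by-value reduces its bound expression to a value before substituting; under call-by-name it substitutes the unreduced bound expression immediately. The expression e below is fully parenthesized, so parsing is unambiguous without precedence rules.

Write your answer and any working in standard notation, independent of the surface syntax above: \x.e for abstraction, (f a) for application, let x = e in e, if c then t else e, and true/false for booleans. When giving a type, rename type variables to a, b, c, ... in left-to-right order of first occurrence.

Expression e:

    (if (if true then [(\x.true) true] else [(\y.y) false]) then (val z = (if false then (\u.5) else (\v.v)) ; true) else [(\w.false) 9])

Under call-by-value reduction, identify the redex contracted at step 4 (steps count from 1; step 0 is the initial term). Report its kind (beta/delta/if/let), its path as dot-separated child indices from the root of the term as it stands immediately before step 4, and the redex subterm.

Derivation:
step 0: (if (if true then ((\x.true) true) else ((\y.y) false)) then (let z = (if false then (\u.5) else (\v.v)) in true) else ((\w.false) 9))
step 1: [if@0] (if ((\x.true) true) then (let z = (if false then (\u.5) else (\v.v)) in true) else ((\w.false) 9))
step 2: [beta@0] (if true then (let z = (if false then (\u.5) else (\v.v)) in true) else ((\w.false) 9))
step 3: [if@root] (let z = (if false then (\u.5) else (\v.v)) in true)
step 4: [if@0] (let z = (\v.v) in true)

Answer: if at 0 : (if false then (\u.5) else (\v.v))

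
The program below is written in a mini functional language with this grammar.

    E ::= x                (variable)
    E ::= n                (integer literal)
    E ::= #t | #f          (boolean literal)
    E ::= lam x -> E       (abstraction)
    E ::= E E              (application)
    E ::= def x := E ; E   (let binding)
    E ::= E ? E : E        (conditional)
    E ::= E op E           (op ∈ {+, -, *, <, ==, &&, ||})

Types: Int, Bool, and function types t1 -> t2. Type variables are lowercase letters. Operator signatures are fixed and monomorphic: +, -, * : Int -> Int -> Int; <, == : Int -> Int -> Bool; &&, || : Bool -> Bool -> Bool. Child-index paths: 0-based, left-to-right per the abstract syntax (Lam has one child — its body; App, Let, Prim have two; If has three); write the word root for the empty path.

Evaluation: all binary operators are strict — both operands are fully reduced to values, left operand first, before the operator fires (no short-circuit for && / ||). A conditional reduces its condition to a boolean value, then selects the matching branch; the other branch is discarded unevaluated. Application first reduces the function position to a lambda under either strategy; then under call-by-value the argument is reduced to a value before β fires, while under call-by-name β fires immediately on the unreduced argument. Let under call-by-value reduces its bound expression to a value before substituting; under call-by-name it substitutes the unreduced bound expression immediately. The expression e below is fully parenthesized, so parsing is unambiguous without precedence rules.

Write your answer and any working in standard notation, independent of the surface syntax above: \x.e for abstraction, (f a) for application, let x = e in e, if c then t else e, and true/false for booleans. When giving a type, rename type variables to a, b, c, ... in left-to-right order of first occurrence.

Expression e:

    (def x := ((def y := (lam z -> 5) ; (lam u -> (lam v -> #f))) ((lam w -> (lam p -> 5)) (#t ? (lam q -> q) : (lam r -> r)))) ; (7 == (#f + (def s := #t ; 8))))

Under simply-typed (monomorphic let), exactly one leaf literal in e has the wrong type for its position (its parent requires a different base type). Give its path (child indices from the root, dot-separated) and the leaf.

Answer: 1.1.0 : false

Trace:
\z._ : a -> Int
let y : a -> Int
\v._ : c -> Bool
\u._ : b -> c -> Bool
\p._ : e -> Int
\w._ : d -> e -> Int
  unify Bool ~ Bool
q : f
\q._ : f -> f
r : g
\r._ : g -> g
  unify f -> f ~ g -> g
  unify f ~ g
  unify g ~ g
  unify d -> e -> Int ~ (g -> g) -> h
  unify d ~ g -> g
  unify e -> Int ~ h
_ _ : e -> Int
  unify b -> c -> Bool ~ (e -> Int) -> i
  unify b ~ e -> Int
  unify c -> Bool ~ i
_ _ : c -> Bool
let x : c -> Bool
  unify Int ~ Int
  unify Bool ~ Int
  FAIL: mismatch Bool ~ Int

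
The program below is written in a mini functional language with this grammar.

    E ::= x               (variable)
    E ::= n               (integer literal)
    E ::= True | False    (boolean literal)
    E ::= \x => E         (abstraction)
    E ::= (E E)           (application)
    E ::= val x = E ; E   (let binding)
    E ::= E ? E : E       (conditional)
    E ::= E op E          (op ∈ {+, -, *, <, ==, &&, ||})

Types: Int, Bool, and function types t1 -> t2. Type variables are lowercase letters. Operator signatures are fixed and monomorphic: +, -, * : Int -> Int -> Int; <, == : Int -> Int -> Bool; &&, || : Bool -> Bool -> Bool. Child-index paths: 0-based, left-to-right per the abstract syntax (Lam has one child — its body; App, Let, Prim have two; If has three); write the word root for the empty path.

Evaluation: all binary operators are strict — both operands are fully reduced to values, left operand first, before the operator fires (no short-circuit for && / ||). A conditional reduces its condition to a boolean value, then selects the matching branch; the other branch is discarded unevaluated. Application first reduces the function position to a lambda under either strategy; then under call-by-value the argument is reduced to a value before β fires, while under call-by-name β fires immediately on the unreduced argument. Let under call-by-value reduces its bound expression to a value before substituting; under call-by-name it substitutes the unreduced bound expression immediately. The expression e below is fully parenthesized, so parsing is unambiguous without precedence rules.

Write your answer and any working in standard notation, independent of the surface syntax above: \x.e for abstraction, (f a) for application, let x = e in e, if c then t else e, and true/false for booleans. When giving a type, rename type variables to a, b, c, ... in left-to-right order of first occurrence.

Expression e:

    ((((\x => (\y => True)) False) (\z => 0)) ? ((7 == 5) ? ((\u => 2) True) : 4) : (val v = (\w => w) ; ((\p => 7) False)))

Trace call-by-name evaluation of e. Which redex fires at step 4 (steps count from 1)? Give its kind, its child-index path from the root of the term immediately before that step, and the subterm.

Answer: delta at 0 : (7 == 5)

Trace:
step 0: (if (((\x.(\y.true)) false) (\z.0)) then (if (7 == 5) then ((\u.2) true) else 4) else (let v = (\w.w) in ((\p.7) false)))
step 1: [beta@0.0] (if ((\y.true) (\z.0)) then (if (7 == 5) then ((\u.2) true) else 4) else (let v = (\w.w) in ((\p.7) false)))
step 2: [beta@0] (if true then (if (7 == 5) then ((\u.2) true) else 4) else (let v = (\w.w) in ((\p.7) false)))
step 3: [if@root] (if (7 == 5) then ((\u.2) true) else 4)
step 4: [delta@0] (if false then ((\u.2) true) else 4)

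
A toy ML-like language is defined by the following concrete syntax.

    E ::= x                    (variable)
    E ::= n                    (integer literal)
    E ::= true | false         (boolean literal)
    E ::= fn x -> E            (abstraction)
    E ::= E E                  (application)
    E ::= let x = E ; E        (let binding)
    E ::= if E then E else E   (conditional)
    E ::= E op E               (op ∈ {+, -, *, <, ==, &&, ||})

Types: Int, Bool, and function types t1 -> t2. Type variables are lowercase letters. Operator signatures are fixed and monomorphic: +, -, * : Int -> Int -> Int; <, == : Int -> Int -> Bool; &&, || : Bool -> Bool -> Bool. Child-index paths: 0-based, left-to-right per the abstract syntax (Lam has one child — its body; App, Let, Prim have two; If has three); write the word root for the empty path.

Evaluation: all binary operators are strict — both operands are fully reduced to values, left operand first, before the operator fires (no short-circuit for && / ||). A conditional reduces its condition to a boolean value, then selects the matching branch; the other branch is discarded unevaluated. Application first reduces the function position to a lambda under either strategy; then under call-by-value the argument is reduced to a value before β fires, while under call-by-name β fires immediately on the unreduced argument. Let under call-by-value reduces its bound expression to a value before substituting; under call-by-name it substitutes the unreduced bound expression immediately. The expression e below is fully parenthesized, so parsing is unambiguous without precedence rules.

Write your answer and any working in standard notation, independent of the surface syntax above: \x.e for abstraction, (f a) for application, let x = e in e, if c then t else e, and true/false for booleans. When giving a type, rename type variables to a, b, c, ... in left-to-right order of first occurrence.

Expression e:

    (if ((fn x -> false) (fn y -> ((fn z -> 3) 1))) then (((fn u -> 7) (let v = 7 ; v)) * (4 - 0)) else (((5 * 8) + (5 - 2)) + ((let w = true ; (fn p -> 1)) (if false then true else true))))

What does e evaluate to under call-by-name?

Derivation:
step 0: (if ((\x.false) (\y.((\z.3) 1))) then (((\u.7) (let v = 7 in v)) * (4 - 0)) else (((5 * 8) + (5 - 2)) + ((let w = true in (\p.1)) (if false then true else true))))
step 1: [beta@0] (if false then (((\u.7) (let v = 7 in v)) * (4 - 0)) else (((5 * 8) + (5 - 2)) + ((let w = true in (\p.1)) (if false then true else true))))
step 2: [if@root] (((5 * 8) + (5 - 2)) + ((let w = true in (\p.1)) (if false then true else true)))
step 3: [delta@0.0] ((40 + (5 - 2)) + ((let w = true in (\p.1)) (if false then true else true)))
step 4: [delta@0.1] ((40 + 3) + ((let w = true in (\p.1)) (if false then true else true)))
step 5: [delta@0] (43 + ((let w = true in (\p.1)) (if false then true else true)))
step 6: [let@1.0] (43 + ((\p.1) (if false then true else true)))
step 7: [beta@1] (43 + 1)
step 8: [delta@root] 44

Answer: 44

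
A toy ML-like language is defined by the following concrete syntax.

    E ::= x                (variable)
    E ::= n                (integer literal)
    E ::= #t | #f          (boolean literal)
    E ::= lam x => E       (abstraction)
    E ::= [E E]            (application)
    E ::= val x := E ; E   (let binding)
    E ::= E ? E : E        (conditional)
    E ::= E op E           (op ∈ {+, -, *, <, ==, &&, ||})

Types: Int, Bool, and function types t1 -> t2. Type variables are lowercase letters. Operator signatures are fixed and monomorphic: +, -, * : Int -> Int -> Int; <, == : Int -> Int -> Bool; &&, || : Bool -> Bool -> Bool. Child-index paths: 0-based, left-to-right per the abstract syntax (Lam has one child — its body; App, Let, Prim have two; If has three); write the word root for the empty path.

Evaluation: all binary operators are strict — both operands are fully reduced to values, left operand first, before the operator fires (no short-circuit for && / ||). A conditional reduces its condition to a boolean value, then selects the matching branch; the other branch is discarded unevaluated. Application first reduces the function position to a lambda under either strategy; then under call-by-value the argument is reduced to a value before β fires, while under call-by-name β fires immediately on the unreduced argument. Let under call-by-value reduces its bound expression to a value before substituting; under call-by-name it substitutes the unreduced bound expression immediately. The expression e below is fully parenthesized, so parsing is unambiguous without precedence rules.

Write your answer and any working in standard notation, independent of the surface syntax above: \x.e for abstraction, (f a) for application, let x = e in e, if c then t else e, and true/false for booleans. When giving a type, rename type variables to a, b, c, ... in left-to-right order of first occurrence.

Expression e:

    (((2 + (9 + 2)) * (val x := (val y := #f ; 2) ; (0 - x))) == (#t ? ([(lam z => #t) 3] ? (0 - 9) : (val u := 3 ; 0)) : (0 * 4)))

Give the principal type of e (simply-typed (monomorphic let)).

Working:
  unify Int ~ Int
  unify Int ~ Int
  unify Int ~ Int
  unify Int ~ Int
  unify Int ~ Int
let y : Bool
let x : Int
  unify Int ~ Int
x : Int
  unify Int ~ Int
  unify Int ~ Int
  unify Int ~ Int
  unify Bool ~ Bool
\z._ : a -> Bool
  unify a -> Bool ~ Int -> b
  unify a ~ Int
  unify Bool ~ b
_ _ : Bool
  unify Bool ~ Bool
  unify Int ~ Int
  unify Int ~ Int
let u : Int
  unify Int ~ Int
  unify Int ~ Int
  unify Int ~ Int
  unify Int ~ Int
  unify Int ~ Int

Answer: Bool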